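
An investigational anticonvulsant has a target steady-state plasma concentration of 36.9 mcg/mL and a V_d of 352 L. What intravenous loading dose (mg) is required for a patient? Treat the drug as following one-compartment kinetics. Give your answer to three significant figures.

13000 mg

LD = Vd × C = 352.0 × 36.90 = 12990 mg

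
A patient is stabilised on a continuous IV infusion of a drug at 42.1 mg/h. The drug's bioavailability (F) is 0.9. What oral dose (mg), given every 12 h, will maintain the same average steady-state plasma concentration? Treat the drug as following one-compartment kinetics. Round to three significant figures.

561 mg

To maintain the same Css, the systemic dosing rate must be unchanged: F·D/τ = infusion rate.
D = rate × τ / F = 42.1 × 12 / 0.9 = 561.3 mg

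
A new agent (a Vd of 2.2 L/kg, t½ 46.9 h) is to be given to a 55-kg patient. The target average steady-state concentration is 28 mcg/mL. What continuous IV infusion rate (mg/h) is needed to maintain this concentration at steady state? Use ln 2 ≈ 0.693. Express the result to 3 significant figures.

50.1 mg/h

Total Vd = 2.2 × 55 = 121.0 L
CL = 0.693 × Vd / t½ = 0.693 × 121.0 / 46.9 = 1.788 L/h
Infusion rate = CL × Css = 1.788 × 28 = 50.06 mg/h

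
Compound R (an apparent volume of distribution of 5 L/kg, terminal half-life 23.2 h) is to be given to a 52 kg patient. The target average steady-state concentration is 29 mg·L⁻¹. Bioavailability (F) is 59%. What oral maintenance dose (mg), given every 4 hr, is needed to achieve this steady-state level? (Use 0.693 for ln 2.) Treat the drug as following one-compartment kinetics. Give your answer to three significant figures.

Total Vd = 5 × 52 = 260.0 L
CL = ln 2 · Vd / t½ = 0.693 × 260.0 / 23.2 = 7.766 L/h
D = CL × Css × τ / F = 7.766 × 29 × 4 / 0.59 = 1527 mg

1530 mg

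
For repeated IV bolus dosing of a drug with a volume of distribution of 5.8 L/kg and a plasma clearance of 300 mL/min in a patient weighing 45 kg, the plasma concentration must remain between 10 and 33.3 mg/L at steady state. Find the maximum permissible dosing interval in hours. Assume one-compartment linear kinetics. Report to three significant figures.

Vd = 5.8 L/kg × 45 kg = 261.0 L
CL = 300 mL/min = 300 × 0.06 = 18.00 L/h
k = CL / Vd = 18.00 / 261.0 = 0.06897 h⁻¹
Between IV bolus doses, concentration decays as C = C₀·e^(−kτ), so C_peak/C_trough = e^(kτ).
τ_max = ln(C_peak/C_trough) / k = ln(33.3/10) / 0.06897 = 1.203 / 0.06897 = 17.44 h

17.4 h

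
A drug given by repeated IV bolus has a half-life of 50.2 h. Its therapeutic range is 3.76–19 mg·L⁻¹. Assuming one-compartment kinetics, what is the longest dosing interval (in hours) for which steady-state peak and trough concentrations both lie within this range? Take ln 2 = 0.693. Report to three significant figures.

117 h

k = 0.693 / t½ = 0.693 / 50.2 = 0.01380 h⁻¹
Between IV bolus doses, concentration decays as C = C₀·e^(−kτ), so C_peak/C_trough = e^(kτ).
τ_max = ln(C_peak/C_trough) / k = ln(19/3.76) / 0.01380 = 1.620 / 0.01380 = 117.4 h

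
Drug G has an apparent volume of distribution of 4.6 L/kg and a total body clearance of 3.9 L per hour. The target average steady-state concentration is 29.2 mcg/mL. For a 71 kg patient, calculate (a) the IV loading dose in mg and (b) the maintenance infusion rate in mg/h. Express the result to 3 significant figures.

(a) 9540 mg; (b) 114 mg/h

Vd(total) = 71 kg × 4.6 L/kg = 326.6 L
LD = Vd · C_target = 326.6 × 29.2 = 9537 mg
Maintenance: replace elimination → rate = CL × Css = 3.900 × 29.2 = 113.9 mg/h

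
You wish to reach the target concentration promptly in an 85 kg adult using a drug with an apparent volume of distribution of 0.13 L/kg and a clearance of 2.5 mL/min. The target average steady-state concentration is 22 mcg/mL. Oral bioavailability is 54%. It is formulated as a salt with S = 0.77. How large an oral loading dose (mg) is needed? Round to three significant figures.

Vd(total) = 85 kg × 0.13 L/kg = 11.05 L
LD = Vd × C / F / S = 11.05 × 22.00 / 0.54 / 0.77 = 584.7 mg

585 mg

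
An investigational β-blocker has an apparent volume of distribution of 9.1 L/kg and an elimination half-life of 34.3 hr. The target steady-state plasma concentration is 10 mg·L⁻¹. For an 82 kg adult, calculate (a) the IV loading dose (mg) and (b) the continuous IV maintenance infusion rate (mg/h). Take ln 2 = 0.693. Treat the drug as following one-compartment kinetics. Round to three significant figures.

Total Vd = 9.1 × 82 = 746.2 L
LD = Vd × C = 746.2 × 10 = 7462 mg
CL = 0.693 × Vd / t½ = 0.693 × 746.2 / 34.3 = 15.08 L/h
Infusion rate = CL × Css = 15.08 × 10 = 150.8 mg/h

(a) 7460 mg; (b) 151 mg/h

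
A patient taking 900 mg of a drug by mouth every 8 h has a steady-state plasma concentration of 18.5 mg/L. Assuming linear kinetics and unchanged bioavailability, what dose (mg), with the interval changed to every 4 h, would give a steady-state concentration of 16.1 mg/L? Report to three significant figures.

392 mg

With linear kinetics, Css is proportional to dose rate (D/τ) at fixed clearance.
D₂ = D₁ × (Css,target / Css,current) × (τ₂/τ₁) = 900 × (16.1/18.5) × (4/8) = 391.6 mg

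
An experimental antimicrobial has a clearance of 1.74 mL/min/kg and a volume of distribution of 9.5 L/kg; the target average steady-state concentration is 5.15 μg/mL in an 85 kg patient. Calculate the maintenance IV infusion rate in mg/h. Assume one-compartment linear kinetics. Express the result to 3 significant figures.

CL = 1.74 mL/min/kg × 85 kg = 147.9 mL/min = 147.9 × 60/1000 = 8.874 L/h
R₀ = 8.874 × 5.15 = 45.70 mg/h

45.7 mg/h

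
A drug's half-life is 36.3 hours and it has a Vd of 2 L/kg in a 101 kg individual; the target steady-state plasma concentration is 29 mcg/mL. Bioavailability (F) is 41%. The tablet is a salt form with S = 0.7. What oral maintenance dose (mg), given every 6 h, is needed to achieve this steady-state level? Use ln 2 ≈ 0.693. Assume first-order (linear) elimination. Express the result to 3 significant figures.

Total Vd = 2 × 101 = 202.0 L
CL = ln 2 · Vd / t½ = 0.693 × 202.0 / 36.3 = 3.856 L/h
D = CL × Css × τ / F / S = 3.856 × 29 × 6 / 0.41 / 0.7 = 2338 mg

2340 mg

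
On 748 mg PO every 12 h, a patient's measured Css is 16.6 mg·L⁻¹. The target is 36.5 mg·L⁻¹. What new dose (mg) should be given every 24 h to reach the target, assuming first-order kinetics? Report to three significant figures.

For first-order elimination, Css ∝ F·D/(CL·τ); F and CL are unchanged, so Css ∝ D/τ.
D₂ = D₁ × (Css,target / Css,current) × (τ₂/τ₁) = 748 × (36.5/16.6) × (24/12) = 3289 mg

3290 mg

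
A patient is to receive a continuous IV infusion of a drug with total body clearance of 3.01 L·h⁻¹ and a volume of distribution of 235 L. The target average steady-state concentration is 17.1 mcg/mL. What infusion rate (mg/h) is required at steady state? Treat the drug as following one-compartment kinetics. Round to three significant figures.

51.5 mg/h

R₀ = 3.010 × 17.1 = 51.47 mg/h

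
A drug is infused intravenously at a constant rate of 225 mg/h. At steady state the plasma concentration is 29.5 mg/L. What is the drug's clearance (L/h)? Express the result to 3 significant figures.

7.63 L/h

At steady state, infusion rate = CL × Css, so CL = rate / Css.
CL = 225 / 29.5 = 7.627 L/h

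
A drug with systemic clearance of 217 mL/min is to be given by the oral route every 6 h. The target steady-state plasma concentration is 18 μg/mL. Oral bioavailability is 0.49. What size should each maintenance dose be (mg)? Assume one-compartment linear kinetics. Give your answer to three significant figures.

CL = 217 mL/min = 217 × 0.06 = 13.02 L/h
At steady state, dose per interval replaces the amount cleared in that interval: F·D/τ = CL·Css.
D = CL × Css × τ / F = 13.02 × 18 × 6 / 0.49 = 2870 mg

2870 mg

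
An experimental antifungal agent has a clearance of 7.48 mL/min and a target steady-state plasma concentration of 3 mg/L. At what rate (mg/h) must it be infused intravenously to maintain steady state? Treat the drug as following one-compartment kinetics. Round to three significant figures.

1.35 mg/h

Convert clearance: 7.48 mL/min × 60 min/h ÷ 1000 mL/L = 0.4488 L/h
Rate = CL × Css = 0.4488 × 3 = 1.346 mg/h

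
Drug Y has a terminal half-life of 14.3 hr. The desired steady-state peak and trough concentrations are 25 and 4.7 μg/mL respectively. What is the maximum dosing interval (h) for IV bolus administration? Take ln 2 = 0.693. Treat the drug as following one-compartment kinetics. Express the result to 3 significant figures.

34.5 h

k = 0.693 / t½ = 0.693 / 14.3 = 0.04846 h⁻¹
Between IV bolus doses, concentration decays as C = C₀·e^(−kτ), so C_peak/C_trough = e^(kτ).
τ_max = ln(C_peak/C_trough) / k = ln(25/4.7) / 0.04846 = 1.671 / 0.04846 = 34.48 h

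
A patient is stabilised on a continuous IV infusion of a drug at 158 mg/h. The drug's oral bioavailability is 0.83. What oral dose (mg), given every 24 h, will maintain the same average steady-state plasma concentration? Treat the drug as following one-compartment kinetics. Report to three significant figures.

4570 mg

To maintain the same Css, the systemic dosing rate must be unchanged: F·D/τ = infusion rate.
D = rate × τ / F = 158 × 24 / 0.83 = 4569 mg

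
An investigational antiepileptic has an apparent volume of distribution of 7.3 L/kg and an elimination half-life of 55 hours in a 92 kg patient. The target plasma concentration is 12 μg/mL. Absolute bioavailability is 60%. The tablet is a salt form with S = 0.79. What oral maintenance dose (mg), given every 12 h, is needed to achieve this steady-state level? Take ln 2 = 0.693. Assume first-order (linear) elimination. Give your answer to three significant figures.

2570 mg

Vd = 7.3 L/kg × 92 kg = 671.6 L
CL = ln 2 · Vd / t½ = 0.693 × 671.6 / 55 = 8.462 L/h
D = CL × Css × τ / F / S = 8.462 × 12 × 12 / 0.6 / 0.79 = 2571 mg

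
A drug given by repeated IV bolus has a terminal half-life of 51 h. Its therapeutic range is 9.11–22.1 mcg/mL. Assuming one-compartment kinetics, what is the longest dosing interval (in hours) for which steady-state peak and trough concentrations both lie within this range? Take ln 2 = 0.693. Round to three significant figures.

65.2 h

k = 0.693 / t½ = 0.693 / 51 = 0.01359 h⁻¹
Between IV bolus doses, concentration decays as C = C₀·e^(−kτ), so C_peak/C_trough = e^(kτ).
τ_max = ln(C_peak/C_trough) / k = ln(22.1/9.11) / 0.01359 = 0.8862 / 0.01359 = 65.21 h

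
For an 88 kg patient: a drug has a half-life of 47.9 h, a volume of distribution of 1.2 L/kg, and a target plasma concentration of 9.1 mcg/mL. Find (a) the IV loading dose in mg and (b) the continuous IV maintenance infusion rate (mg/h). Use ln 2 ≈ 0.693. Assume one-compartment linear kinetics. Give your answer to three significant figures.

(a) 961 mg; (b) 13.9 mg/h

Total Vd = 1.2 × 88 = 105.6 L
LD = Vd × C = 105.6 × 9.1 = 961.0 mg
CL = 0.693 × Vd / t½ = 0.693 × 105.6 / 47.9 = 1.528 L/h
Infusion rate = CL × Css = 1.528 × 9.1 = 13.90 mg/h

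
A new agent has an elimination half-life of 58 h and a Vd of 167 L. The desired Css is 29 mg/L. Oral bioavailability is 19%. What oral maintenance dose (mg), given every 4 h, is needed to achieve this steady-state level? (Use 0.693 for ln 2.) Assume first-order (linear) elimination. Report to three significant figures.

CL = 0.693 × Vd / t½ = 0.693 × 167.0 / 58 = 1.995 L/h
D = CL × Css × τ / F = 1.995 × 29 × 4 / 0.19 = 1218 mg

1220 mg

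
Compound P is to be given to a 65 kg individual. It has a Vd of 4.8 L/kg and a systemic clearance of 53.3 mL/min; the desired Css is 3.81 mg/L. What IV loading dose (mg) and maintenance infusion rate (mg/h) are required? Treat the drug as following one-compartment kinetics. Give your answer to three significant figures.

(a) 1190 mg; (b) 12.2 mg/h

Vd(total) = 65 kg × 4.8 L/kg = 312.0 L
LD = Vd · C_target = 312.0 × 3.81 = 1189 mg
Convert clearance: 53.3 mL/min × 60 min/h ÷ 1000 mL/L = 3.198 L/h
Maintenance infusion rate = CL × Css = 3.198 × 3.81 = 12.18 mg/h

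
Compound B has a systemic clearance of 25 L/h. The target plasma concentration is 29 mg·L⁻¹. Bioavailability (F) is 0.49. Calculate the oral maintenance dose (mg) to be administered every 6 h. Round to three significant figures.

D = CL × Css × τ / F = 25.00 × 29 × 6 / 0.49 = 8878 mg

8880 mg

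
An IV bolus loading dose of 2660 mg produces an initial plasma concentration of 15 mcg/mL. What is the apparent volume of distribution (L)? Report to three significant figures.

Immediately after an IV bolus, C₀ = Dose / Vd, so Vd = Dose / C₀.
Vd = 2660 / 15 = 177.3 L

177 L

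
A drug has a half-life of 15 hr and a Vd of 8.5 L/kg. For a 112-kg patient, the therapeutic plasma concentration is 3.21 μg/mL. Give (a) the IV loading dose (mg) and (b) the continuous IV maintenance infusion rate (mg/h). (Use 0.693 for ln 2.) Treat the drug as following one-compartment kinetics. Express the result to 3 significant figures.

(a) 3060 mg; (b) 141 mg/h

Total Vd = 8.5 × 112 = 952.0 L
LD = Vd × C = 952.0 × 3.21 = 3056 mg
CL = 0.693 × Vd / t½ = 0.693 × 952.0 / 15 = 43.98 L/h
Infusion rate = CL × Css = 43.98 × 3.21 = 141.2 mg/h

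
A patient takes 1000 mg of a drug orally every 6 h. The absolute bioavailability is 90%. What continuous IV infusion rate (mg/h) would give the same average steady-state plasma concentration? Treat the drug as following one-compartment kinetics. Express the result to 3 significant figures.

Equivalent systemic input: infusion rate = F·D/τ.
Rate = 0.9 × 1000 / 6 = 150.0 mg/h

150 mg/h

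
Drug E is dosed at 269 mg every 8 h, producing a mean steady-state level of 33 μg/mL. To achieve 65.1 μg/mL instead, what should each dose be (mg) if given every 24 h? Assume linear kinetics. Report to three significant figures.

1590 mg

With linear kinetics, Css is proportional to dose rate (D/τ) at fixed clearance.
D₂ = D₁ × (Css,target / Css,current) × (τ₂/τ₁) = 269 × (65.1/33) × (24/8) = 1592 mg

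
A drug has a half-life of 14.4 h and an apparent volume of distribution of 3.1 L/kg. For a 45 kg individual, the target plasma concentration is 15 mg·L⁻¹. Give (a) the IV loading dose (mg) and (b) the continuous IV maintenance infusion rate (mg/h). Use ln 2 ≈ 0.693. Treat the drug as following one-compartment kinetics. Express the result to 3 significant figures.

(a) 2090 mg; (b) 101 mg/h

Vd(total) = 45 kg × 3.1 L/kg = 139.5 L
LD = Vd × C = 139.5 × 15 = 2093 mg
CL = 0.693 × Vd / t½ = 0.693 × 139.5 / 14.4 = 6.713 L/h
Infusion rate = CL × Css = 6.713 × 15 = 100.7 mg/h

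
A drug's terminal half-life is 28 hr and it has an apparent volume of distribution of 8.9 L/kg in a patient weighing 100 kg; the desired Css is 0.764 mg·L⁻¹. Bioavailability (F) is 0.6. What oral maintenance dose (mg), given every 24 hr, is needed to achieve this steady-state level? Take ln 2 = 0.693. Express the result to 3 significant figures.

673 mg

Vd = 8.9 L/kg × 100 kg = 890.0 L
k = 0.693/28 = 0.02475 h⁻¹, so CL = k·Vd = 0.02475 × 890.0 = 22.03 L/h
D = CL × Css × τ / F = 22.03 × 0.764 × 24 / 0.6 = 673.2 mg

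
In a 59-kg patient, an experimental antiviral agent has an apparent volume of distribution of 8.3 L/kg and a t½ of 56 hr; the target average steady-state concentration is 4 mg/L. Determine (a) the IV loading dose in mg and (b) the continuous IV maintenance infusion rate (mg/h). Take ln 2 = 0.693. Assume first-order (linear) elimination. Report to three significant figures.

Total Vd = 8.3 × 59 = 489.7 L
LD = Vd × C = 489.7 × 4 = 1959 mg
CL = 0.693 × Vd / t½ = 0.693 × 489.7 / 56 = 6.060 L/h
Infusion rate = CL × Css = 6.060 × 4 = 24.24 mg/h

(a) 1960 mg; (b) 24.2 mg/h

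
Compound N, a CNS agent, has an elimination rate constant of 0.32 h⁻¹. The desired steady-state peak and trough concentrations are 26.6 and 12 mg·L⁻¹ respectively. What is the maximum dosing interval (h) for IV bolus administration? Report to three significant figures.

Between IV bolus doses, concentration decays as C = C₀·e^(−kτ), so C_peak/C_trough = e^(kτ).
τ_max = ln(C_peak/C_trough) / k = ln(26.6/12) / 0.3200 = 0.7960 / 0.3200 = 2.488 h

2.49 h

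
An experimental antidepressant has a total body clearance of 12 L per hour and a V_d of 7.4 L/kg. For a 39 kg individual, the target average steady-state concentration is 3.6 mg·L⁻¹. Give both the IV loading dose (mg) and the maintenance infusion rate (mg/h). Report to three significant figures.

(a) 1040 mg; (b) 43.2 mg/h

Vd = 7.4 L/kg × 39 kg = 288.6 L
Loading dose = Vd × C = 288.6 × 3.6 = 1039 mg
Maintenance infusion rate = CL × Css = 12.00 × 3.6 = 43.20 mg/h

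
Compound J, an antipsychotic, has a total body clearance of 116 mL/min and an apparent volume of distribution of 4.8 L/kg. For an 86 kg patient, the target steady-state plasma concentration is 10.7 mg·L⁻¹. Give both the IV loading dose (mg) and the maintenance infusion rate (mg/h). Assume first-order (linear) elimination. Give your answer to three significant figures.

Vd = 4.8 L/kg × 86 kg = 412.8 L
LD = Vd · C_target = 412.8 × 10.7 = 4417 mg
CL = 116 mL/min × 60/1000 = 6.960 L/h
Infusion rate = 6.960 L/h × 10.7 mg/L = 74.47 mg/h

(a) 4420 mg; (b) 74.5 mg/h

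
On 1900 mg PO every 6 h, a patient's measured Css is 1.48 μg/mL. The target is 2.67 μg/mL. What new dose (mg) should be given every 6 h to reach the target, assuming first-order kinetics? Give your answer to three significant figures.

3430 mg

For first-order elimination, Css ∝ F·D/(CL·τ); F and CL are unchanged, so Css ∝ D/τ.
D₂ = D₁ × (Css,target / Css,current) = 1900 × 2.67/1.48 = 3428 mg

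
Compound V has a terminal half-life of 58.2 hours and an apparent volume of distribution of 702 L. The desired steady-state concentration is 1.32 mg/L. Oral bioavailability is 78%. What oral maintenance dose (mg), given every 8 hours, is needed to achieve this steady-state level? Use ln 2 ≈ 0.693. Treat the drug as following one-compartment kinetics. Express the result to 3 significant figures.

CL = ln 2 · Vd / t½ = 0.693 × 702.0 / 58.2 = 8.359 L/h
D = CL × Css × τ / F = 8.359 × 1.32 × 8 / 0.78 = 113.2 mg

113 mg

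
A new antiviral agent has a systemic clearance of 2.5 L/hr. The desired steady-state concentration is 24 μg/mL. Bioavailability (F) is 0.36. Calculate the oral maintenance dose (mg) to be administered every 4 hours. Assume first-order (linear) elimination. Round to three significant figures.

667 mg

D = CL × Css × τ / F = 2.500 × 24 × 4 / 0.36 = 666.7 mg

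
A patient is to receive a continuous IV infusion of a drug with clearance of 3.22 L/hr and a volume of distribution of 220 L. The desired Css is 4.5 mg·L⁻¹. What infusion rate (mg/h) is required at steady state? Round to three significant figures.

14.5 mg/h

Rate = CL × Css = 3.220 × 4.5 = 14.49 mg/h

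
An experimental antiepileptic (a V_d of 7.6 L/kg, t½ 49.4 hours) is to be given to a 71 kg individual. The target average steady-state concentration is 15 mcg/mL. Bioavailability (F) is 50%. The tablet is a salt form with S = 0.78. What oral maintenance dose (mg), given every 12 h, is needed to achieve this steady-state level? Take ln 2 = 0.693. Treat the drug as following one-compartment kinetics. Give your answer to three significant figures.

3490 mg

Vd(total) = 71 kg × 7.6 L/kg = 539.6 L
CL = ln 2 · Vd / t½ = 0.693 × 539.6 / 49.4 = 7.570 L/h
D = CL × Css × τ / F / S = 7.570 × 15 × 12 / 0.5 / 0.78 = 3494 mg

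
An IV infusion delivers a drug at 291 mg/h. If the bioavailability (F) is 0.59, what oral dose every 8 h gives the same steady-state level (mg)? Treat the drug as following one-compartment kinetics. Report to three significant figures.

To maintain the same Css, the systemic dosing rate must be unchanged: F·D/τ = infusion rate.
D = rate × τ / F = 291 × 8 / 0.59 = 3946 mg

3950 mg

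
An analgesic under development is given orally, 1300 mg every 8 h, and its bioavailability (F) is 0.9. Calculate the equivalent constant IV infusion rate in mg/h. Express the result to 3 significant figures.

146 mg/h

Equivalent systemic input: infusion rate = F·D/τ.
Rate = 0.9 × 1300 / 8 = 146.3 mg/h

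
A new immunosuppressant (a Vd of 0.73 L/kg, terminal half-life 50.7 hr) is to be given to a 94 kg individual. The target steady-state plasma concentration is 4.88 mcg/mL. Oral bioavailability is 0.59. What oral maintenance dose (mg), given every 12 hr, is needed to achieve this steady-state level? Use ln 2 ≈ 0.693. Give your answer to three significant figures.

Total Vd = 0.73 × 94 = 68.62 L
CL = 0.693 × Vd / t½ = 0.693 × 68.62 / 50.7 = 0.9379 L/h
D = CL × Css × τ / F = 0.9379 × 4.88 × 12 / 0.59 = 93.09 mg

93.1 mg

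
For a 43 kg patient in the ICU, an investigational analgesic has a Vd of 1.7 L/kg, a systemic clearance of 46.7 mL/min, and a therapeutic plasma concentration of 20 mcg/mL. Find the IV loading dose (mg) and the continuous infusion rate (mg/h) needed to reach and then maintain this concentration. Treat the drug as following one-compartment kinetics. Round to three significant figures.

Vd = 1.7 L/kg × 43 kg = 73.10 L
Loading: fill Vd to C_target → 73.10 L × 20 mg/L = 1462 mg
CL = 46.7 mL/min × 60/1000 = 2.802 L/h
Maintenance infusion rate = CL × Css = 2.802 × 20 = 56.04 mg/h

(a) 1460 mg; (b) 56.0 mg/h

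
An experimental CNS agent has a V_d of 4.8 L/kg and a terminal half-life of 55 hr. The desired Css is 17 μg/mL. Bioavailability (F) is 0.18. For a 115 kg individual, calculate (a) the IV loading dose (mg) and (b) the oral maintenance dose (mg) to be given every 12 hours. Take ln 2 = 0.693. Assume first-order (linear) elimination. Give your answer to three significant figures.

Vd = 4.8 L/kg × 115 kg = 552.0 L
LD = Vd × C = 552.0 × 17 = 9384 mg
CL = 0.693 × Vd / t½ = 0.693 × 552.0 / 55 = 6.955 L/h
D = CL × Css × τ / F = 6.955 × 17 × 12 / 0.18 = 7882 mg

(a) 9380 mg; (b) 7880 mg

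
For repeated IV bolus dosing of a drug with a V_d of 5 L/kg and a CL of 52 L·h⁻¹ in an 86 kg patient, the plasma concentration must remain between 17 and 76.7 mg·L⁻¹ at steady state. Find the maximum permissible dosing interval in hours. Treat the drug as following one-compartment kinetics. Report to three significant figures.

12.5 h

Vd = 5 L/kg × 86 kg = 430.0 L
k = CL / Vd = 52.00 / 430.0 = 0.1209 h⁻¹
Between IV bolus doses, concentration decays as C = C₀·e^(−kτ), so C_peak/C_trough = e^(kτ).
τ_max = ln(C_peak/C_trough) / k = ln(76.7/17) / 0.1209 = 1.507 / 0.1209 = 12.46 h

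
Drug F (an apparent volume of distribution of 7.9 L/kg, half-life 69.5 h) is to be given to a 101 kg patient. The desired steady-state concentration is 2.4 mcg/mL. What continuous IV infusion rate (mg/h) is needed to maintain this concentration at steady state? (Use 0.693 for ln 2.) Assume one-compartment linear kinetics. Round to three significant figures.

19.1 mg/h

Vd(total) = 101 kg × 7.9 L/kg = 797.9 L
CL = ln 2 · Vd / t½ = 0.693 × 797.9 / 69.5 = 7.956 L/h
Infusion rate = CL × Css = 7.956 × 2.4 = 19.09 mg/h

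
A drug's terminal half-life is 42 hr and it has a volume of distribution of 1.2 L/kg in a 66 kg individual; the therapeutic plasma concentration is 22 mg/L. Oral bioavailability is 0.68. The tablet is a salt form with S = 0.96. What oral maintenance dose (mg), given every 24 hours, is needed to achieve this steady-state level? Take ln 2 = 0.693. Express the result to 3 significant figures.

Vd(total) = 66 kg × 1.2 L/kg = 79.20 L
CL = ln 2 · Vd / t½ = 0.693 × 79.20 / 42 = 1.307 L/h
D = CL × Css × τ / F / S = 1.307 × 22 × 24 / 0.68 / 0.96 = 1057 mg

1060 mg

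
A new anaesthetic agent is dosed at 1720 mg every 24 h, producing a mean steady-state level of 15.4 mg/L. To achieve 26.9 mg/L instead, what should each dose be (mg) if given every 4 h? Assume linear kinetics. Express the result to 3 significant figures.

With linear kinetics, Css is proportional to dose rate (D/τ) at fixed clearance.
D₂ = D₁ × (Css,target / Css,current) × (τ₂/τ₁) = 1720 × (26.9/15.4) × (4/24) = 500.7 mg

501 mg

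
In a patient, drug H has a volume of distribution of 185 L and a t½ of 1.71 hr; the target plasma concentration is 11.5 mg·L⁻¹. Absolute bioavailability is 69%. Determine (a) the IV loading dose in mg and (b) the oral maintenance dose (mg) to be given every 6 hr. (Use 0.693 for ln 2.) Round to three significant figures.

(a) 2130 mg; (b) 7500 mg

LD = Vd × C = 185.0 × 11.5 = 2128 mg
CL = 0.693 × Vd / t½ = 0.693 × 185.0 / 1.71 = 74.97 L/h
D = CL × Css × τ / F = 74.97 × 11.5 × 6 / 0.69 = 7497 mg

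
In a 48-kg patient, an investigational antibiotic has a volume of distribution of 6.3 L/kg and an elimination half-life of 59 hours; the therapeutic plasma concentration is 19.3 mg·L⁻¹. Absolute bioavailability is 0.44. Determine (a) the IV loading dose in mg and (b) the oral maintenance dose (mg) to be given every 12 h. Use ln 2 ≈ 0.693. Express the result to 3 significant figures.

Vd(total) = 48 kg × 6.3 L/kg = 302.4 L
LD = Vd × C = 302.4 × 19.3 = 5836 mg
CL = 0.693 × Vd / t½ = 0.693 × 302.4 / 59 = 3.552 L/h
D = CL × Css × τ / F = 3.552 × 19.3 × 12 / 0.44 = 1870 mg

(a) 5840 mg; (b) 1870 mg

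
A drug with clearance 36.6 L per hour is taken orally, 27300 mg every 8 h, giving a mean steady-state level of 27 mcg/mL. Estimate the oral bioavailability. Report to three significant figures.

F·D/τ = CL·Css at steady state → F = CL·Css·τ / D.
F = 36.6 × 27 × 8 / 27300 = 0.290

0.290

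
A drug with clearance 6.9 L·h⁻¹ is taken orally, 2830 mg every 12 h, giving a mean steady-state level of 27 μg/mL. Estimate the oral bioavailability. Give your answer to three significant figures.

0.790

F·D/τ = CL·Css at steady state → F = CL·Css·τ / D.
F = 6.9 × 27 × 12 / 2830 = 0.790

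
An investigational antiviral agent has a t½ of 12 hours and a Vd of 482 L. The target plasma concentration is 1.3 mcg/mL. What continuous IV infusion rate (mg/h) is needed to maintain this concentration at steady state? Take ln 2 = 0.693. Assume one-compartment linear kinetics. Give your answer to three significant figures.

k = 0.693/12 = 0.05775 h⁻¹, so CL = k·Vd = 0.05775 × 482.0 = 27.84 L/h
Infusion rate = CL × Css = 27.84 × 1.3 = 36.19 mg/h

36.2 mg/h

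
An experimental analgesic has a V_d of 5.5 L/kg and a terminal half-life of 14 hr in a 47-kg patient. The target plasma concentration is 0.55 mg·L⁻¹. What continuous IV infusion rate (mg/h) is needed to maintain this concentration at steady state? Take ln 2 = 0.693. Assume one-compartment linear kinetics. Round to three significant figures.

7.04 mg/h

Vd(total) = 47 kg × 5.5 L/kg = 258.5 L
CL = ln 2 · Vd / t½ = 0.693 × 258.5 / 14 = 12.80 L/h
Infusion rate = CL × Css = 12.80 × 0.55 = 7.040 mg/h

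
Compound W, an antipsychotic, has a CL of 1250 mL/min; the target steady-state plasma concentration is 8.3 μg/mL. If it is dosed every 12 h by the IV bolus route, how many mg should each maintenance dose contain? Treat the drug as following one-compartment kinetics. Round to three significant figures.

CL = 1250 mL/min × 60/1000 = 75.00 L/h
At steady state, dose per interval replaces the amount cleared in that interval: D/τ = CL·Css.
D = CL × Css × τ = 75.00 × 8.3 × 12 = 7470 mg

7470 mg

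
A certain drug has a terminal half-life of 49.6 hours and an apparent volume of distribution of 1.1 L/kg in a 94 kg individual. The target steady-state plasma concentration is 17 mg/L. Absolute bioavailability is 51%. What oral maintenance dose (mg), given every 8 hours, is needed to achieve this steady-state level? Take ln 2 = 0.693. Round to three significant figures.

Total Vd = 1.1 × 94 = 103.4 L
CL = 0.693 × Vd / t½ = 0.693 × 103.4 / 49.6 = 1.445 L/h
D = CL × Css × τ / F = 1.445 × 17 × 8 / 0.51 = 385.3 mg

385 mg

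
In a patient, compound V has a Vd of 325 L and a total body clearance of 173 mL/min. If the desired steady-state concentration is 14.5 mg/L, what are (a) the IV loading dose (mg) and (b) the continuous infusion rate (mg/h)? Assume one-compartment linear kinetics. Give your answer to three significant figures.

(a) 4710 mg; (b) 151 mg/h

Loading dose = Vd × C = 325.0 × 14.5 = 4713 mg
Convert clearance: 173 mL/min × 60 min/h ÷ 1000 mL/L = 10.38 L/h
Maintenance: replace elimination → rate = CL × Css = 10.38 × 14.5 = 150.5 mg/h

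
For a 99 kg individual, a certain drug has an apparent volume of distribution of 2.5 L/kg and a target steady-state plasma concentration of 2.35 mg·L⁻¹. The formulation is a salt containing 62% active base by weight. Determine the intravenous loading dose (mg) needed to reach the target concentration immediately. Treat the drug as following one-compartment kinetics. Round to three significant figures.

Vd = 2.5 L/kg × 99 kg = 247.5 L
LD = Vd × C / S = 247.5 × 2.350 / 0.62 = 938.1 mg

938 mg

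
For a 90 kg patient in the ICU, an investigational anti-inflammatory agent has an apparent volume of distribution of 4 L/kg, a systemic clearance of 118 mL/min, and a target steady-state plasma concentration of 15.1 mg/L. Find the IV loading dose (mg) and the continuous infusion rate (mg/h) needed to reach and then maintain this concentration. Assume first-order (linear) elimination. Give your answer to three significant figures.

Total Vd = 4 × 90 = 360.0 L
LD = Vd · C_target = 360.0 × 15.1 = 5436 mg
CL = 118 mL/min × 60/1000 = 7.080 L/h
Infusion rate = 7.080 L/h × 15.1 mg/L = 106.9 mg/h

(a) 5440 mg; (b) 107 mg/h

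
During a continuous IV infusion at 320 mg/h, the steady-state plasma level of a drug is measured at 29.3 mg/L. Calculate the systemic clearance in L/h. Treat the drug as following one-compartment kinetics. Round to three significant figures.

10.9 L/h

At steady state, infusion rate = CL × Css, so CL = rate / Css.
CL = 320 / 29.3 = 10.92 L/h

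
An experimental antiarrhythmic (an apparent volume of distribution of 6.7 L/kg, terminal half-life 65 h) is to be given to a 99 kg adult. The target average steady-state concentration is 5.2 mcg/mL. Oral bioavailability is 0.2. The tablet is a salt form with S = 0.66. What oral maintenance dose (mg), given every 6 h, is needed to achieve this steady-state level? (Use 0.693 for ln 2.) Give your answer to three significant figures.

1670 mg

Vd = 6.7 L/kg × 99 kg = 663.3 L
CL = ln 2 · Vd / t½ = 0.693 × 663.3 / 65 = 7.072 L/h
D = CL × Css × τ / F / S = 7.072 × 5.2 × 6 / 0.2 / 0.66 = 1672 mg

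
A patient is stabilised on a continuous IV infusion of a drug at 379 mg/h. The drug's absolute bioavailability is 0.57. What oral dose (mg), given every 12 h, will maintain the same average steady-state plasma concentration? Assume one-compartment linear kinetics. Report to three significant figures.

To maintain the same Css, the systemic dosing rate must be unchanged: F·D/τ = infusion rate.
D = rate × τ / F = 379 × 12 / 0.57 = 7979 mg

7980 mg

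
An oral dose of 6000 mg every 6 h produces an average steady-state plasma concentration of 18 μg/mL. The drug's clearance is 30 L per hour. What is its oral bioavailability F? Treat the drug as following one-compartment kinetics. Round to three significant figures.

0.540

F·D/τ = CL·Css at steady state → F = CL·Css·τ / D.
F = 30 × 18 × 6 / 6000 = 0.540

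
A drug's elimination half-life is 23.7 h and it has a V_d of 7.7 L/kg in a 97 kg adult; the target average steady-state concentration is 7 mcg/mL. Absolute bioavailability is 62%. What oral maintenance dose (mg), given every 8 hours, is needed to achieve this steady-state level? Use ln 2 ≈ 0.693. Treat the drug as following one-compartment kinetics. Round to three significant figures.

Vd = 7.7 L/kg × 97 kg = 746.9 L
CL = ln 2 · Vd / t½ = 0.693 × 746.9 / 23.7 = 21.84 L/h
D = CL × Css × τ / F = 21.84 × 7 × 8 / 0.62 = 1973 mg

1970 mg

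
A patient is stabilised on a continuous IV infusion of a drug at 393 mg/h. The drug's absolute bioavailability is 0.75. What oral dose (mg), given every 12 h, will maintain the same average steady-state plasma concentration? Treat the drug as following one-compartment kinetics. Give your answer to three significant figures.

6290 mg

To maintain the same Css, the systemic dosing rate must be unchanged: F·D/τ = infusion rate.
D = rate × τ / F = 393 × 12 / 0.75 = 6288 mg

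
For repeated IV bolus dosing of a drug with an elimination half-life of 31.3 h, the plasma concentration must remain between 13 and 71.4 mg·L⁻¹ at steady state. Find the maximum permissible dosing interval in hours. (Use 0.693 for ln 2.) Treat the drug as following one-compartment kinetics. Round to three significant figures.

k = 0.693 / t½ = 0.693 / 31.3 = 0.02214 h⁻¹
Between IV bolus doses, concentration decays as C = C₀·e^(−kτ), so C_peak/C_trough = e^(kτ).
τ_max = ln(C_peak/C_trough) / k = ln(71.4/13) / 0.02214 = 1.703 / 0.02214 = 76.92 h

76.9 h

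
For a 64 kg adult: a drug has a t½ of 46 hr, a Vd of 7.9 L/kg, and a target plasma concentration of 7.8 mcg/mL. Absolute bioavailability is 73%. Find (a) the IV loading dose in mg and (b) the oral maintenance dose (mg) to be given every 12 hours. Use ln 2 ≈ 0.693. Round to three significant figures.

Vd(total) = 64 kg × 7.9 L/kg = 505.6 L
LD = Vd × C = 505.6 × 7.8 = 3944 mg
CL = 0.693 × Vd / t½ = 0.693 × 505.6 / 46 = 7.617 L/h
D = CL × Css × τ / F = 7.617 × 7.8 × 12 / 0.73 = 976.6 mg

(a) 3940 mg; (b) 977 mg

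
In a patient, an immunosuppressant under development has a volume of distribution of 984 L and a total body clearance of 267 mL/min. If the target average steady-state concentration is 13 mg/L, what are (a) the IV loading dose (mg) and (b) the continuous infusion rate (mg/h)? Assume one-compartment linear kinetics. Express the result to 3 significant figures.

(a) 12800 mg; (b) 208 mg/h

Loading dose = Vd × C = 984.0 × 13 = 12790 mg
CL = 267 mL/min = 267 × 0.06 = 16.02 L/h
Maintenance: replace elimination → rate = CL × Css = 16.02 × 13 = 208.3 mg/h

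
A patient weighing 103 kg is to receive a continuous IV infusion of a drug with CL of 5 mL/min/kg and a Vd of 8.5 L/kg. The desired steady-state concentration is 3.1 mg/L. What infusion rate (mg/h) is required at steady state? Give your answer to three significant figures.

CL = 5 mL/min/kg × 103 kg = 515.0 mL/min = 515.0 × 60/1000 = 30.90 L/h
Maintenance depends on clearance, not Vd — rate in must match rate out.
Infusion rate = CL · Css = 30.90 L/h × 3.1 mg/L = 95.79 mg/h

95.8 mg/h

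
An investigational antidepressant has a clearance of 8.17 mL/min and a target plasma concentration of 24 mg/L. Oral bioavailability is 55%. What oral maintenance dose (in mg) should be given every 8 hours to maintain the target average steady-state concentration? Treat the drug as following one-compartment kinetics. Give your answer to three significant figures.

171 mg

CL = 8.17 mL/min = 8.17 × 0.06 = 0.4902 L/h
At steady state, dose per interval replaces the amount cleared in that interval: F·D/τ = CL·Css.
D = CL × Css × τ / F = 0.4902 × 24 × 8 / 0.55 = 171.1 mg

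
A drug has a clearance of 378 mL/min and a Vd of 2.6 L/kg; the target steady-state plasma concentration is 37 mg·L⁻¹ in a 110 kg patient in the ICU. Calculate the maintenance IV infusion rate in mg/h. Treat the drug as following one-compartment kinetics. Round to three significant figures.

CL = 378 mL/min × 60/1000 = 22.68 L/h
Maintenance depends on clearance, not Vd — rate in must match rate out.
R₀ = 22.68 × 37 = 839.2 mg/h

839 mg/h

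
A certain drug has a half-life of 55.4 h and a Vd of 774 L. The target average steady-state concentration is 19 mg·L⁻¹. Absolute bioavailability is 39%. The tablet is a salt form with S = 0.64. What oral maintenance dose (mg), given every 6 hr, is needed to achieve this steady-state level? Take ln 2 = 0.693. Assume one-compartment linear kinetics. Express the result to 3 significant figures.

k = 0.693/55.4 = 0.01251 h⁻¹, so CL = k·Vd = 0.01251 × 774.0 = 9.683 L/h
D = CL × Css × τ / F / S = 9.683 × 19 × 6 / 0.39 / 0.64 = 4423 mg

4420 mg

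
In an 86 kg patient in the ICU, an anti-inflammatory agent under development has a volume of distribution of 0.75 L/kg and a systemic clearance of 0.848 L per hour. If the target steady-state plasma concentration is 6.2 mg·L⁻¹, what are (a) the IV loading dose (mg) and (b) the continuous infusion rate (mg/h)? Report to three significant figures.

Total Vd = 0.75 × 86 = 64.50 L
LD = Vd · C_target = 64.50 × 6.2 = 399.9 mg
Maintenance: replace elimination → rate = CL × Css = 0.8480 × 6.2 = 5.258 mg/h

(a) 400 mg; (b) 5.26 mg/h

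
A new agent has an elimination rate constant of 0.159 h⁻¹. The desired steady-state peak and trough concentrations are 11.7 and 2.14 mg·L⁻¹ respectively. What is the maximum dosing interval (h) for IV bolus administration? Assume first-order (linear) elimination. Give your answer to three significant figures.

10.7 h

Between IV bolus doses, concentration decays as C = C₀·e^(−kτ), so C_peak/C_trough = e^(kτ).
τ_max = ln(C_peak/C_trough) / k = ln(11.7/2.14) / 0.1590 = 1.699 / 0.1590 = 10.69 h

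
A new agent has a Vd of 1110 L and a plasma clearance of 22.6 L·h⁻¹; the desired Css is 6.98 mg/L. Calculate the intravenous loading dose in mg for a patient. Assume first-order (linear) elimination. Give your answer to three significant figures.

LD = Vd × C = 1110 × 6.980 = 7748 mg

7750 mg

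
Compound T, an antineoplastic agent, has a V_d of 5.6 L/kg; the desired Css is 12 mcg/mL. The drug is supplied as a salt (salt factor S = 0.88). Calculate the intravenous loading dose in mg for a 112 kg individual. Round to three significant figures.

8550 mg

Vd = 5.6 L/kg × 112 kg = 627.2 L
The loading dose fills Vd to the target concentration.
LD = Vd × C / S = 627.2 × 12.00 / 0.88 = 8553 mg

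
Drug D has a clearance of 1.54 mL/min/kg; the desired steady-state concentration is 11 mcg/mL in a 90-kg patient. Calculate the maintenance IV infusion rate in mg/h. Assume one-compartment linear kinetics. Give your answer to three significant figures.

CL = 1.54 mL/min/kg × 90 kg = 138.6 mL/min = 138.6 × 60/1000 = 8.316 L/h
Rate = CL × Css = 8.316 × 11 = 91.48 mg/h

91.5 mg/h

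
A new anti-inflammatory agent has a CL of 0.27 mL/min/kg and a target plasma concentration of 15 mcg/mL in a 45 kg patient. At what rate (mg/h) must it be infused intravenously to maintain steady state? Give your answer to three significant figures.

10.9 mg/h

CL = 0.27 mL/min/kg × 45 kg = 12.15 mL/min = 12.15 × 60/1000 = 0.7290 L/h
Rate = CL × Css = 0.7290 × 15 = 10.94 mg/h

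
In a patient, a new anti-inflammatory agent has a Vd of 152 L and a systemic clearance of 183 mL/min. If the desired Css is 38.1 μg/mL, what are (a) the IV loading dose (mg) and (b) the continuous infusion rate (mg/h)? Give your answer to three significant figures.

Loading dose = Vd × C = 152.0 × 38.1 = 5791 mg
Convert clearance: 183 mL/min × 60 min/h ÷ 1000 mL/L = 10.98 L/h
Infusion rate = 10.98 L/h × 38.1 mg/L = 418.3 mg/h

(a) 5790 mg; (b) 418 mg/h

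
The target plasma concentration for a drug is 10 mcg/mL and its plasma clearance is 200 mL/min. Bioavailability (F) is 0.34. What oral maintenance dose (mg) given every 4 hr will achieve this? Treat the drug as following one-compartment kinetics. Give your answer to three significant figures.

CL = 200 mL/min × 60/1000 = 12.00 L/h
D = CL × Css × τ / F = 12.00 × 10 × 4 / 0.34 = 1412 mg

1410 mg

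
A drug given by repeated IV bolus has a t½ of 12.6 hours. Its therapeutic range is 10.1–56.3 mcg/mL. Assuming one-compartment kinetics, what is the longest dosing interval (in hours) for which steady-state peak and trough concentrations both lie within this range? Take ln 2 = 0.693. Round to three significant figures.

31.2 h

k = 0.693 / t½ = 0.693 / 12.6 = 0.05500 h⁻¹
Between IV bolus doses, concentration decays as C = C₀·e^(−kτ), so C_peak/C_trough = e^(kτ).
τ_max = ln(C_peak/C_trough) / k = ln(56.3/10.1) / 0.05500 = 1.718 / 0.05500 = 31.24 h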